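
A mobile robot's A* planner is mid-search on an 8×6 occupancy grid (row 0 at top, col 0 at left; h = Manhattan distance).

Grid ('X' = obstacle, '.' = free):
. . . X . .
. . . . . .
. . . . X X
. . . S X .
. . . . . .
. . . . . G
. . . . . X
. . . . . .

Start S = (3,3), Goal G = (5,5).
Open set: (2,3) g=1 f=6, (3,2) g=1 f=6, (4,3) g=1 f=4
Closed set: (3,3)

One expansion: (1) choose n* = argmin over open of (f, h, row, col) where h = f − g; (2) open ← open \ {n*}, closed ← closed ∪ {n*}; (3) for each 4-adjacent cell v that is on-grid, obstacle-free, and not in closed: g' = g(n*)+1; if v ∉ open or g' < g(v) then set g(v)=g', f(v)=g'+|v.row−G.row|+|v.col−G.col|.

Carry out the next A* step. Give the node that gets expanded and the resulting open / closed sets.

expanded=(4,3); open=[(2,3) g=1 f=6, (3,2) g=1 f=6, (4,2) g=2 f=6, (4,4) g=2 f=4, (5,3) g=2 f=4]; closed=[(3,3), (4,3)]

step 1: expand (4,3) (f=4, h=3) → closed; open now [(2,3) g=1 f=6, (3,2) g=1 f=6, (4,2) g=2 f=6, (4,4) g=2 f=4, (5,3) g=2 f=4]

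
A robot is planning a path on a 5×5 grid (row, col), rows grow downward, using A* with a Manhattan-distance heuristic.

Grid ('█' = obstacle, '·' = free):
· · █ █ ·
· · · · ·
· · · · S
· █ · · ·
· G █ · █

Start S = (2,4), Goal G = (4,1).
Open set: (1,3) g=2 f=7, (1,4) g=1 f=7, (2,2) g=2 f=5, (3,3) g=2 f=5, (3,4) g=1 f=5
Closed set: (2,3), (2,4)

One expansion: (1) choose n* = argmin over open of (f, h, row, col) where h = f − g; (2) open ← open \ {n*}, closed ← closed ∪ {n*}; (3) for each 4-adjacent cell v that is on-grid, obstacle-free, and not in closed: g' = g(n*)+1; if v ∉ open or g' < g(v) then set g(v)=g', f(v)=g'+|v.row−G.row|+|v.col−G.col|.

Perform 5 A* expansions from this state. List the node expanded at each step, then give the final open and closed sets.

order=[(2,2) → (2,1) → (3,2) → (3,3) → (4,3)]; open=[(1,1) g=4 f=7, (1,2) g=3 f=7, (1,3) g=2 f=7, (1,4) g=1 f=7, (2,0) g=4 f=7, (3,4) g=1 f=5]; closed=[(2,1), (2,2), (2,3), (2,4), (3,2), (3,3), (4,3)]

step 1: expand (2,2) (f=5, h=3) → closed; open now [(1,2) g=3 f=7, (1,3) g=2 f=7, (1,4) g=1 f=7, (2,1) g=3 f=5, (3,2) g=3 f=5, (3,3) g=2 f=5, (3,4) g=1 f=5]
step 2: expand (2,1) (f=5, h=2) → closed; open now [(1,1) g=4 f=7, (1,2) g=3 f=7, (1,3) g=2 f=7, (1,4) g=1 f=7, (2,0) g=4 f=7, (3,2) g=3 f=5, (3,3) g=2 f=5, (3,4) g=1 f=5]
step 3: expand (3,2) (f=5, h=2) → closed; open now [(1,1) g=4 f=7, (1,2) g=3 f=7, (1,3) g=2 f=7, (1,4) g=1 f=7, (2,0) g=4 f=7, (3,3) g=2 f=5, (3,4) g=1 f=5]
step 4: expand (3,3) (f=5, h=3) → closed; open now [(1,1) g=4 f=7, (1,2) g=3 f=7, (1,3) g=2 f=7, (1,4) g=1 f=7, (2,0) g=4 f=7, (3,4) g=1 f=5, (4,3) g=3 f=5]
step 5: expand (4,3) (f=5, h=2) → closed; open now [(1,1) g=4 f=7, (1,2) g=3 f=7, (1,3) g=2 f=7, (1,4) g=1 f=7, (2,0) g=4 f=7, (3,4) g=1 f=5]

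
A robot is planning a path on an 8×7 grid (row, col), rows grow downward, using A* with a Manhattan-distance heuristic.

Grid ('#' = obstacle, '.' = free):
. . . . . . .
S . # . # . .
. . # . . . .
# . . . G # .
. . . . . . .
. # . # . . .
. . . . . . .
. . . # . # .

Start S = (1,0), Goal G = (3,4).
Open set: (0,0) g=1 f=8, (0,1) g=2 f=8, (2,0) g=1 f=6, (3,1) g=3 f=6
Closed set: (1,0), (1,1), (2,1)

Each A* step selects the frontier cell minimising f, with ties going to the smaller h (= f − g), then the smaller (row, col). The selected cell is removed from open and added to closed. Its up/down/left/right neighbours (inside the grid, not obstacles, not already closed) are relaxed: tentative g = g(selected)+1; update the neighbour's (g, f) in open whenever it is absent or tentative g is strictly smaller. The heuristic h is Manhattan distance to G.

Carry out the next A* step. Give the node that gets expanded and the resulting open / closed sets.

step 1: expand (3,1) (f=6, h=3) → closed; open now [(0,0) g=1 f=8, (0,1) g=2 f=8, (2,0) g=1 f=6, (3,2) g=4 f=6, (4,1) g=4 f=8]

expanded=(3,1); open=[(0,0) g=1 f=8, (0,1) g=2 f=8, (2,0) g=1 f=6, (3,2) g=4 f=6, (4,1) g=4 f=8]; closed=[(1,0), (1,1), (2,1), (3,1)]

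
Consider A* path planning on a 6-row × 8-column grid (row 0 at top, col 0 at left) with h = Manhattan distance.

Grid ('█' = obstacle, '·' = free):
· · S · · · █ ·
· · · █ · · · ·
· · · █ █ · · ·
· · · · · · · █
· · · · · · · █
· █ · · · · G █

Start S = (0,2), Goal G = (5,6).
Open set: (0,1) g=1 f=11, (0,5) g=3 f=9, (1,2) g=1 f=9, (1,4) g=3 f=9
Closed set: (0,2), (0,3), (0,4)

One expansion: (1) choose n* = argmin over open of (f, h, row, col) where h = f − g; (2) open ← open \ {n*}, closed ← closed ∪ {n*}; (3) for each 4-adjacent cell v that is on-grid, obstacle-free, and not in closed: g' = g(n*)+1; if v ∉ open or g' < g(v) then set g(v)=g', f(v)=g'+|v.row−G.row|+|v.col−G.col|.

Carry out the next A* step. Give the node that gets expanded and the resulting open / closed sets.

step 1: expand (0,5) (f=9, h=6) → closed; open now [(0,1) g=1 f=11, (1,2) g=1 f=9, (1,4) g=3 f=9, (1,5) g=4 f=9]

expanded=(0,5); open=[(0,1) g=1 f=11, (1,2) g=1 f=9, (1,4) g=3 f=9, (1,5) g=4 f=9]; closed=[(0,2), (0,3), (0,4), (0,5)]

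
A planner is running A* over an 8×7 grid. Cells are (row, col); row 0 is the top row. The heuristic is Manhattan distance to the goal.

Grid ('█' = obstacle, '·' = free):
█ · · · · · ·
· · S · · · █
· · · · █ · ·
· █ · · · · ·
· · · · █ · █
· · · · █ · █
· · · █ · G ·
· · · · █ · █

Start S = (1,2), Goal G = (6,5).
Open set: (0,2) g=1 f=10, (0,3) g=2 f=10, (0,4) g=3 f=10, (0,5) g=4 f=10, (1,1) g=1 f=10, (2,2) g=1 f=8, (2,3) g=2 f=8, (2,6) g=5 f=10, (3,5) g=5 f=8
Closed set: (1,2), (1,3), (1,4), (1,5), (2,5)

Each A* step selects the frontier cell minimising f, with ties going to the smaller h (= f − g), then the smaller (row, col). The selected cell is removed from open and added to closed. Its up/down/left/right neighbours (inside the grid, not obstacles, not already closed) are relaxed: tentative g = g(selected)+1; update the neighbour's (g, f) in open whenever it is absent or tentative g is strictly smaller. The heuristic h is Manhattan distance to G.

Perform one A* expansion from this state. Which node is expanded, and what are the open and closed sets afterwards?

step 1: expand (3,5) (f=8, h=3) → closed; open now [(0,2) g=1 f=10, (0,3) g=2 f=10, (0,4) g=3 f=10, (0,5) g=4 f=10, (1,1) g=1 f=10, (2,2) g=1 f=8, (2,3) g=2 f=8, (2,6) g=5 f=10, (3,4) g=6 f=10, (3,6) g=6 f=10, (4,5) g=6 f=8]

expanded=(3,5); open=[(0,2) g=1 f=10, (0,3) g=2 f=10, (0,4) g=3 f=10, (0,5) g=4 f=10, (1,1) g=1 f=10, (2,2) g=1 f=8, (2,3) g=2 f=8, (2,6) g=5 f=10, (3,4) g=6 f=10, (3,6) g=6 f=10, (4,5) g=6 f=8]; closed=[(1,2), (1,3), (1,4), (1,5), (2,5), (3,5)]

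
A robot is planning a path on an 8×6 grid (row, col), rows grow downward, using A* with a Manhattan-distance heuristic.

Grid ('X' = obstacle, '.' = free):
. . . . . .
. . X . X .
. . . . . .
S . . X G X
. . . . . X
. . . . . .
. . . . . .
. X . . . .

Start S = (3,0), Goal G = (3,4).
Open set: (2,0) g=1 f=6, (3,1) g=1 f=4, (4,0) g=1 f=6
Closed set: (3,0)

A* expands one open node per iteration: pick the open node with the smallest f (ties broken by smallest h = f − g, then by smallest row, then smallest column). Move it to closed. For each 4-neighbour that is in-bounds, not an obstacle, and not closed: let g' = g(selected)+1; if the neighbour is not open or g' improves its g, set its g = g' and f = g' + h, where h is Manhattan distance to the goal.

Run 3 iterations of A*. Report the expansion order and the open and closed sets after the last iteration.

step 1: expand (3,1) (f=4, h=3) → closed; open now [(2,0) g=1 f=6, (2,1) g=2 f=6, (3,2) g=2 f=4, (4,0) g=1 f=6, (4,1) g=2 f=6]
step 2: expand (3,2) (f=4, h=2) → closed; open now [(2,0) g=1 f=6, (2,1) g=2 f=6, (2,2) g=3 f=6, (4,0) g=1 f=6, (4,1) g=2 f=6, (4,2) g=3 f=6]
step 3: expand (2,2) (f=6, h=3) → closed; open now [(2,0) g=1 f=6, (2,1) g=2 f=6, (2,3) g=4 f=6, (4,0) g=1 f=6, (4,1) g=2 f=6, (4,2) g=3 f=6]

order=[(3,1) → (3,2) → (2,2)]; open=[(2,0) g=1 f=6, (2,1) g=2 f=6, (2,3) g=4 f=6, (4,0) g=1 f=6, (4,1) g=2 f=6, (4,2) g=3 f=6]; closed=[(2,2), (3,0), (3,1), (3,2)]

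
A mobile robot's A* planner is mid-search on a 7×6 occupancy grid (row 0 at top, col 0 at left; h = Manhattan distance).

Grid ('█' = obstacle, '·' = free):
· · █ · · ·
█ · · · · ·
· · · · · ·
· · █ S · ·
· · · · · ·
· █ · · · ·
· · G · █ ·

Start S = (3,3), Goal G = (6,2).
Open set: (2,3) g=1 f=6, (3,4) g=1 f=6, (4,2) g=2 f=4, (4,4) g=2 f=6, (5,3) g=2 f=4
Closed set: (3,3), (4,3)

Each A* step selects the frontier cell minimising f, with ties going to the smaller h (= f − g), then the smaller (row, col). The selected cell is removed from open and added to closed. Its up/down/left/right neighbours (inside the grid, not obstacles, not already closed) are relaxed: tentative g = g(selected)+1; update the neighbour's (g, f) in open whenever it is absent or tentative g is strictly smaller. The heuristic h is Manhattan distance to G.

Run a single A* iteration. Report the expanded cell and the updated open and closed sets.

step 1: expand (4,2) (f=4, h=2) → closed; open now [(2,3) g=1 f=6, (3,4) g=1 f=6, (4,1) g=3 f=6, (4,4) g=2 f=6, (5,2) g=3 f=4, (5,3) g=2 f=4]

expanded=(4,2); open=[(2,3) g=1 f=6, (3,4) g=1 f=6, (4,1) g=3 f=6, (4,4) g=2 f=6, (5,2) g=3 f=4, (5,3) g=2 f=4]; closed=[(3,3), (4,2), (4,3)]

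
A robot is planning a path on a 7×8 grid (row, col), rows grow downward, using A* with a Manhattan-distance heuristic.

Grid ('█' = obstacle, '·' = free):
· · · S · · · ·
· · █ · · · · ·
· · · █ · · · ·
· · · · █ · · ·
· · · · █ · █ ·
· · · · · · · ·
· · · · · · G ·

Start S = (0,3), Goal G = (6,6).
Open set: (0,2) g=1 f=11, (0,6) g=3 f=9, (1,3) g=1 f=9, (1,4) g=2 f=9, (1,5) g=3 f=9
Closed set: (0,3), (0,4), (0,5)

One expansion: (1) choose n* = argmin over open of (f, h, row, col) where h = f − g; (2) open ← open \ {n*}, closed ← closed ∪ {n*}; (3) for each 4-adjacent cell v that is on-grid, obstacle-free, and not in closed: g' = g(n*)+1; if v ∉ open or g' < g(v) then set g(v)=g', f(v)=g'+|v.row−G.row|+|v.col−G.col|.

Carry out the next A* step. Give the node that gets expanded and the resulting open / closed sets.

step 1: expand (0,6) (f=9, h=6) → closed; open now [(0,2) g=1 f=11, (0,7) g=4 f=11, (1,3) g=1 f=9, (1,4) g=2 f=9, (1,5) g=3 f=9, (1,6) g=4 f=9]

expanded=(0,6); open=[(0,2) g=1 f=11, (0,7) g=4 f=11, (1,3) g=1 f=9, (1,4) g=2 f=9, (1,5) g=3 f=9, (1,6) g=4 f=9]; closed=[(0,3), (0,4), (0,5), (0,6)]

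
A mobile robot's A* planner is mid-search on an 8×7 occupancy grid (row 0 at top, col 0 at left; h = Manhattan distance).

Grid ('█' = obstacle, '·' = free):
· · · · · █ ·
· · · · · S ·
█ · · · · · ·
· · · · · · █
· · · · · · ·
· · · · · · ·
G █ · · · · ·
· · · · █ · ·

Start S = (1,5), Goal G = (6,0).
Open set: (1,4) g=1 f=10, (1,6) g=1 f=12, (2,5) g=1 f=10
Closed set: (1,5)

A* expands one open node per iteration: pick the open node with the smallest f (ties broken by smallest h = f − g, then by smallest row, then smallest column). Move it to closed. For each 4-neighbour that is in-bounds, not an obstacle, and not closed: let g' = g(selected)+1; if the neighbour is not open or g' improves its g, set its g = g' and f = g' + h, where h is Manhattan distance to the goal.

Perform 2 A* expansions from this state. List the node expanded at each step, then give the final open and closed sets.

order=[(1,4) → (1,3)]; open=[(0,3) g=3 f=12, (0,4) g=2 f=12, (1,2) g=3 f=10, (1,6) g=1 f=12, (2,3) g=3 f=10, (2,4) g=2 f=10, (2,5) g=1 f=10]; closed=[(1,3), (1,4), (1,5)]

step 1: expand (1,4) (f=10, h=9) → closed; open now [(0,4) g=2 f=12, (1,3) g=2 f=10, (1,6) g=1 f=12, (2,4) g=2 f=10, (2,5) g=1 f=10]
step 2: expand (1,3) (f=10, h=8) → closed; open now [(0,3) g=3 f=12, (0,4) g=2 f=12, (1,2) g=3 f=10, (1,6) g=1 f=12, (2,3) g=3 f=10, (2,4) g=2 f=10, (2,5) g=1 f=10]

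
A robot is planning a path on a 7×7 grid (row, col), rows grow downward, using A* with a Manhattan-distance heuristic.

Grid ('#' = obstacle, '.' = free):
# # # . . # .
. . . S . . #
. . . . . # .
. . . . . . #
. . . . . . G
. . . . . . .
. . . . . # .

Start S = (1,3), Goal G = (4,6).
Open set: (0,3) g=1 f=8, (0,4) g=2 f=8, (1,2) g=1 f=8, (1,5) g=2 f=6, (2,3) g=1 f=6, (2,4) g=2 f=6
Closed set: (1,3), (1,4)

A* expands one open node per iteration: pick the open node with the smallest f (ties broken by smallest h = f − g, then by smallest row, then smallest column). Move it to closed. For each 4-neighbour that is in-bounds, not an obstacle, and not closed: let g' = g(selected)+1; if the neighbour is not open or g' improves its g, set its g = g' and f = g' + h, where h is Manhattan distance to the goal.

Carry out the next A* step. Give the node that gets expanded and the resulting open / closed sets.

expanded=(1,5); open=[(0,3) g=1 f=8, (0,4) g=2 f=8, (1,2) g=1 f=8, (2,3) g=1 f=6, (2,4) g=2 f=6]; closed=[(1,3), (1,4), (1,5)]

step 1: expand (1,5) (f=6, h=4) → closed; open now [(0,3) g=1 f=8, (0,4) g=2 f=8, (1,2) g=1 f=8, (2,3) g=1 f=6, (2,4) g=2 f=6]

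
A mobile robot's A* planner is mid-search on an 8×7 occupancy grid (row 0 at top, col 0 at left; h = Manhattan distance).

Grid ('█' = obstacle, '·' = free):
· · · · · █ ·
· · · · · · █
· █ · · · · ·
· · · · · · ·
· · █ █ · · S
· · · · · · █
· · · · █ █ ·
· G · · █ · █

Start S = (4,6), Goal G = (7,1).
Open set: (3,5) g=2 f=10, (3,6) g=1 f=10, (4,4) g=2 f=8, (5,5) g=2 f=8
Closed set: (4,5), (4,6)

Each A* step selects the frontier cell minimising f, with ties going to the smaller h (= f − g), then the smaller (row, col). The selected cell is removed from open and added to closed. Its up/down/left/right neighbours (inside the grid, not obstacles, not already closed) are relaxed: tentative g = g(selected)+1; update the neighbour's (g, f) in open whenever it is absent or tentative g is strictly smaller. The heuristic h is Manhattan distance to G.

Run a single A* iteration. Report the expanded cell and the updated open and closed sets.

expanded=(4,4); open=[(3,4) g=3 f=10, (3,5) g=2 f=10, (3,6) g=1 f=10, (5,4) g=3 f=8, (5,5) g=2 f=8]; closed=[(4,4), (4,5), (4,6)]

step 1: expand (4,4) (f=8, h=6) → closed; open now [(3,4) g=3 f=10, (3,5) g=2 f=10, (3,6) g=1 f=10, (5,4) g=3 f=8, (5,5) g=2 f=8]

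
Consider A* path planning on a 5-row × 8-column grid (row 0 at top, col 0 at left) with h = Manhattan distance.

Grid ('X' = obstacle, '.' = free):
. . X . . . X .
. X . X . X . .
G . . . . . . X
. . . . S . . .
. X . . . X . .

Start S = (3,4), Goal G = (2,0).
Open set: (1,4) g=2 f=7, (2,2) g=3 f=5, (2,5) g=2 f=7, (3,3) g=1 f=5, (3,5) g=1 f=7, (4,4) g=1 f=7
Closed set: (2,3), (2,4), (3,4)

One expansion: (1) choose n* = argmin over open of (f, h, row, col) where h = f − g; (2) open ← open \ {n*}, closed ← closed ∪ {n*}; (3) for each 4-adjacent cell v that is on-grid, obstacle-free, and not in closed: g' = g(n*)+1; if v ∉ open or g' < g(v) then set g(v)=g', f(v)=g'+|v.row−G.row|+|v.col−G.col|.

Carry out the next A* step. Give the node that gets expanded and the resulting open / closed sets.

expanded=(2,2); open=[(1,2) g=4 f=7, (1,4) g=2 f=7, (2,1) g=4 f=5, (2,5) g=2 f=7, (3,2) g=4 f=7, (3,3) g=1 f=5, (3,5) g=1 f=7, (4,4) g=1 f=7]; closed=[(2,2), (2,3), (2,4), (3,4)]

step 1: expand (2,2) (f=5, h=2) → closed; open now [(1,2) g=4 f=7, (1,4) g=2 f=7, (2,1) g=4 f=5, (2,5) g=2 f=7, (3,2) g=4 f=7, (3,3) g=1 f=5, (3,5) g=1 f=7, (4,4) g=1 f=7]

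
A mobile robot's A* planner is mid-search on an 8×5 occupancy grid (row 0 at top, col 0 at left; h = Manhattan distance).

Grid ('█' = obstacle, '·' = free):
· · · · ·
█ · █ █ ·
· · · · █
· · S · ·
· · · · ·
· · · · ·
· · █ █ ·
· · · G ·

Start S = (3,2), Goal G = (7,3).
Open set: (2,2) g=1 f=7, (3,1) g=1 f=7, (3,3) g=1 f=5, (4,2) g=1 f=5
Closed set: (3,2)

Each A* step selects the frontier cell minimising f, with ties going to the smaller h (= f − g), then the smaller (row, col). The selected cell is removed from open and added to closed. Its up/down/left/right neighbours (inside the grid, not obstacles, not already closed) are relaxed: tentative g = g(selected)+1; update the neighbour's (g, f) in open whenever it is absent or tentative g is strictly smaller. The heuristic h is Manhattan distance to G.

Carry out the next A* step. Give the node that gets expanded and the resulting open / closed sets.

step 1: expand (3,3) (f=5, h=4) → closed; open now [(2,2) g=1 f=7, (2,3) g=2 f=7, (3,1) g=1 f=7, (3,4) g=2 f=7, (4,2) g=1 f=5, (4,3) g=2 f=5]

expanded=(3,3); open=[(2,2) g=1 f=7, (2,3) g=2 f=7, (3,1) g=1 f=7, (3,4) g=2 f=7, (4,2) g=1 f=5, (4,3) g=2 f=5]; closed=[(3,2), (3,3)]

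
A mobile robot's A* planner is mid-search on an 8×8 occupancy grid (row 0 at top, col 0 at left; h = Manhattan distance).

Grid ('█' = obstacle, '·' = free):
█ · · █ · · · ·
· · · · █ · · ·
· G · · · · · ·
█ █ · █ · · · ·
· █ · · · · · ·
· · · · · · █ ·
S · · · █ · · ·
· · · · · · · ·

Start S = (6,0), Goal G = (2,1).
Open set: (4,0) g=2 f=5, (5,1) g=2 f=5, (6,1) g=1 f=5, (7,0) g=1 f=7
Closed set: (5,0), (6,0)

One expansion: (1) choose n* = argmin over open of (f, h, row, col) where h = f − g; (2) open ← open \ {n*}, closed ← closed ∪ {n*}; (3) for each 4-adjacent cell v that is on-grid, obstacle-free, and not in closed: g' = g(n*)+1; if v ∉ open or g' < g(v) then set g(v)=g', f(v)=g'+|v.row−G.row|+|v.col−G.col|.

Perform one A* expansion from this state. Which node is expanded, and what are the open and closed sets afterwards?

expanded=(4,0); open=[(5,1) g=2 f=5, (6,1) g=1 f=5, (7,0) g=1 f=7]; closed=[(4,0), (5,0), (6,0)]

step 1: expand (4,0) (f=5, h=3) → closed; open now [(5,1) g=2 f=5, (6,1) g=1 f=5, (7,0) g=1 f=7]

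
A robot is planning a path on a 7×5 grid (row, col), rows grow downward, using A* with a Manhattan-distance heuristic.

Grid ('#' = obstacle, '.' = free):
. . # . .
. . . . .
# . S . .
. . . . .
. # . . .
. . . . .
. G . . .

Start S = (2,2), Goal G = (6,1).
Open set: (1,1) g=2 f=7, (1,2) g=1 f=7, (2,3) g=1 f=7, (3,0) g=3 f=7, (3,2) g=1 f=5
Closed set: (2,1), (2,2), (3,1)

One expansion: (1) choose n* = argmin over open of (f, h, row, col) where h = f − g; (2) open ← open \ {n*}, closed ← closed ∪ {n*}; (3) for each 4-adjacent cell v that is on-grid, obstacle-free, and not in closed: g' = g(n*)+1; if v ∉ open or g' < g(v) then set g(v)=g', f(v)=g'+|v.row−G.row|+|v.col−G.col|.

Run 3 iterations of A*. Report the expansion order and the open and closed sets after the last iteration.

step 1: expand (3,2) (f=5, h=4) → closed; open now [(1,1) g=2 f=7, (1,2) g=1 f=7, (2,3) g=1 f=7, (3,0) g=3 f=7, (3,3) g=2 f=7, (4,2) g=2 f=5]
step 2: expand (4,2) (f=5, h=3) → closed; open now [(1,1) g=2 f=7, (1,2) g=1 f=7, (2,3) g=1 f=7, (3,0) g=3 f=7, (3,3) g=2 f=7, (4,3) g=3 f=7, (5,2) g=3 f=5]
step 3: expand (5,2) (f=5, h=2) → closed; open now [(1,1) g=2 f=7, (1,2) g=1 f=7, (2,3) g=1 f=7, (3,0) g=3 f=7, (3,3) g=2 f=7, (4,3) g=3 f=7, (5,1) g=4 f=5, (5,3) g=4 f=7, (6,2) g=4 f=5]

order=[(3,2) → (4,2) → (5,2)]; open=[(1,1) g=2 f=7, (1,2) g=1 f=7, (2,3) g=1 f=7, (3,0) g=3 f=7, (3,3) g=2 f=7, (4,3) g=3 f=7, (5,1) g=4 f=5, (5,3) g=4 f=7, (6,2) g=4 f=5]; closed=[(2,1), (2,2), (3,1), (3,2), (4,2), (5,2)]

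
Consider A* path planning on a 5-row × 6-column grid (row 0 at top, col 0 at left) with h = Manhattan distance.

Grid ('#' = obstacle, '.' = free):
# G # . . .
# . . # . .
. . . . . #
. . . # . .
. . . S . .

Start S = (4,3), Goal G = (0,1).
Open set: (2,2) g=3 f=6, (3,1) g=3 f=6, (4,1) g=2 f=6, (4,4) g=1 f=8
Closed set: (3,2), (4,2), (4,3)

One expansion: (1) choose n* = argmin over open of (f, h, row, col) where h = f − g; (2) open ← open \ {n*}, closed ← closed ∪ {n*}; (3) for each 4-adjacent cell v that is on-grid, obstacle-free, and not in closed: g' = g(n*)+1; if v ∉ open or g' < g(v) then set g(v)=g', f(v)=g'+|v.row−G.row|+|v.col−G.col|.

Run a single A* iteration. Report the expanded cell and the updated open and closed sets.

expanded=(2,2); open=[(1,2) g=4 f=6, (2,1) g=4 f=6, (2,3) g=4 f=8, (3,1) g=3 f=6, (4,1) g=2 f=6, (4,4) g=1 f=8]; closed=[(2,2), (3,2), (4,2), (4,3)]

step 1: expand (2,2) (f=6, h=3) → closed; open now [(1,2) g=4 f=6, (2,1) g=4 f=6, (2,3) g=4 f=8, (3,1) g=3 f=6, (4,1) g=2 f=6, (4,4) g=1 f=8]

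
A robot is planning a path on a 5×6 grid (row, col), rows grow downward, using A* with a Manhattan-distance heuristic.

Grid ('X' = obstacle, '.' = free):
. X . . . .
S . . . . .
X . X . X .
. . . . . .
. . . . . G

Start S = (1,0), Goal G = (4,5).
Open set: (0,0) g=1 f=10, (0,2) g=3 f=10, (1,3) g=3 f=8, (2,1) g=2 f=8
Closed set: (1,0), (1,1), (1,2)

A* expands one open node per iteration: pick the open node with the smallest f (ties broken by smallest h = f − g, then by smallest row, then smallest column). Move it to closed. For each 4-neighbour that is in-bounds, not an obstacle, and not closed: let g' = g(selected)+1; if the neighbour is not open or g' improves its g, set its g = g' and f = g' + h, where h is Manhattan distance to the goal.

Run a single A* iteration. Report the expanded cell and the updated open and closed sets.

step 1: expand (1,3) (f=8, h=5) → closed; open now [(0,0) g=1 f=10, (0,2) g=3 f=10, (0,3) g=4 f=10, (1,4) g=4 f=8, (2,1) g=2 f=8, (2,3) g=4 f=8]

expanded=(1,3); open=[(0,0) g=1 f=10, (0,2) g=3 f=10, (0,3) g=4 f=10, (1,4) g=4 f=8, (2,1) g=2 f=8, (2,3) g=4 f=8]; closed=[(1,0), (1,1), (1,2), (1,3)]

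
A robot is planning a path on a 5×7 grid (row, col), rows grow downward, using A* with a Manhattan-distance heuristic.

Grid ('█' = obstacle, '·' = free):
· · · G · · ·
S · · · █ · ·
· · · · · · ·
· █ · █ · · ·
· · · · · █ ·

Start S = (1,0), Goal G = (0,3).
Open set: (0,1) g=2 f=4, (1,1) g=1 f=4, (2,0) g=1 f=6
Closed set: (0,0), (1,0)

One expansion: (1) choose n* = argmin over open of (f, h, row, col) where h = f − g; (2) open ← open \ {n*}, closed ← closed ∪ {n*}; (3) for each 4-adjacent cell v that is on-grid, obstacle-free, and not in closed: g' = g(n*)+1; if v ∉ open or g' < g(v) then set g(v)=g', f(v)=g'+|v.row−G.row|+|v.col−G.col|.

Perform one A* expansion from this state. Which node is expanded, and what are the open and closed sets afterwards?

step 1: expand (0,1) (f=4, h=2) → closed; open now [(0,2) g=3 f=4, (1,1) g=1 f=4, (2,0) g=1 f=6]

expanded=(0,1); open=[(0,2) g=3 f=4, (1,1) g=1 f=4, (2,0) g=1 f=6]; closed=[(0,0), (0,1), (1,0)]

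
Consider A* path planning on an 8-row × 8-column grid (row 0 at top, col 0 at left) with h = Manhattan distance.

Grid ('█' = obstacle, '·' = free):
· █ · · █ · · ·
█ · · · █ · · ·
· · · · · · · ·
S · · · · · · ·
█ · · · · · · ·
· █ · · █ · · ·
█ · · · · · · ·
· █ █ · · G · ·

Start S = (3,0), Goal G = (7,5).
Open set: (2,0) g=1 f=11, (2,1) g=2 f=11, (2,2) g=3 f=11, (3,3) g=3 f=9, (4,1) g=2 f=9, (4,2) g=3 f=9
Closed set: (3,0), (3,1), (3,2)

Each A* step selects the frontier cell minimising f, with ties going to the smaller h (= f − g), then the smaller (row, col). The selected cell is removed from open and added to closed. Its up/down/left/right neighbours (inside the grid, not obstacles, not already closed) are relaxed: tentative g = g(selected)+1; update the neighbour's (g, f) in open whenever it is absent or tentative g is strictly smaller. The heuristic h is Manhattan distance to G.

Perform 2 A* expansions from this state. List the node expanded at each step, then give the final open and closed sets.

order=[(3,3) → (3,4)]; open=[(2,0) g=1 f=11, (2,1) g=2 f=11, (2,2) g=3 f=11, (2,3) g=4 f=11, (2,4) g=5 f=11, (3,5) g=5 f=9, (4,1) g=2 f=9, (4,2) g=3 f=9, (4,3) g=4 f=9, (4,4) g=5 f=9]; closed=[(3,0), (3,1), (3,2), (3,3), (3,4)]

step 1: expand (3,3) (f=9, h=6) → closed; open now [(2,0) g=1 f=11, (2,1) g=2 f=11, (2,2) g=3 f=11, (2,3) g=4 f=11, (3,4) g=4 f=9, (4,1) g=2 f=9, (4,2) g=3 f=9, (4,3) g=4 f=9]
step 2: expand (3,4) (f=9, h=5) → closed; open now [(2,0) g=1 f=11, (2,1) g=2 f=11, (2,2) g=3 f=11, (2,3) g=4 f=11, (2,4) g=5 f=11, (3,5) g=5 f=9, (4,1) g=2 f=9, (4,2) g=3 f=9, (4,3) g=4 f=9, (4,4) g=5 f=9]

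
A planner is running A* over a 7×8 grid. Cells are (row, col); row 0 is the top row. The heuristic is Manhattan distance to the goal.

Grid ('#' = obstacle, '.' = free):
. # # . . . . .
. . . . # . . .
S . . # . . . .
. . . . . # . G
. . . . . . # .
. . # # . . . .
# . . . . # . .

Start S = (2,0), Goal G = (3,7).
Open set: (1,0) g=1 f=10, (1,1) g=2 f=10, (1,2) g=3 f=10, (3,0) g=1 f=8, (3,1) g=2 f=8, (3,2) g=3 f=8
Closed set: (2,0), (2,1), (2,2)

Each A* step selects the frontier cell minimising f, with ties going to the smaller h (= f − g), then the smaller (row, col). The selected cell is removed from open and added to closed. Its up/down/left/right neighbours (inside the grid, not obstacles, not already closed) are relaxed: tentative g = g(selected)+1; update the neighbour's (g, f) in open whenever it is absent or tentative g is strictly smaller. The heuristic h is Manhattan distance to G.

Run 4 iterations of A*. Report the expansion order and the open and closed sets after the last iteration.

order=[(3,2) → (3,3) → (3,4) → (3,1)]; open=[(1,0) g=1 f=10, (1,1) g=2 f=10, (1,2) g=3 f=10, (2,4) g=6 f=10, (3,0) g=1 f=8, (4,1) g=3 f=10, (4,2) g=4 f=10, (4,3) g=5 f=10, (4,4) g=6 f=10]; closed=[(2,0), (2,1), (2,2), (3,1), (3,2), (3,3), (3,4)]

step 1: expand (3,2) (f=8, h=5) → closed; open now [(1,0) g=1 f=10, (1,1) g=2 f=10, (1,2) g=3 f=10, (3,0) g=1 f=8, (3,1) g=2 f=8, (3,3) g=4 f=8, (4,2) g=4 f=10]
step 2: expand (3,3) (f=8, h=4) → closed; open now [(1,0) g=1 f=10, (1,1) g=2 f=10, (1,2) g=3 f=10, (3,0) g=1 f=8, (3,1) g=2 f=8, (3,4) g=5 f=8, (4,2) g=4 f=10, (4,3) g=5 f=10]
step 3: expand (3,4) (f=8, h=3) → closed; open now [(1,0) g=1 f=10, (1,1) g=2 f=10, (1,2) g=3 f=10, (2,4) g=6 f=10, (3,0) g=1 f=8, (3,1) g=2 f=8, (4,2) g=4 f=10, (4,3) g=5 f=10, (4,4) g=6 f=10]
step 4: expand (3,1) (f=8, h=6) → closed; open now [(1,0) g=1 f=10, (1,1) g=2 f=10, (1,2) g=3 f=10, (2,4) g=6 f=10, (3,0) g=1 f=8, (4,1) g=3 f=10, (4,2) g=4 f=10, (4,3) g=5 f=10, (4,4) g=6 f=10]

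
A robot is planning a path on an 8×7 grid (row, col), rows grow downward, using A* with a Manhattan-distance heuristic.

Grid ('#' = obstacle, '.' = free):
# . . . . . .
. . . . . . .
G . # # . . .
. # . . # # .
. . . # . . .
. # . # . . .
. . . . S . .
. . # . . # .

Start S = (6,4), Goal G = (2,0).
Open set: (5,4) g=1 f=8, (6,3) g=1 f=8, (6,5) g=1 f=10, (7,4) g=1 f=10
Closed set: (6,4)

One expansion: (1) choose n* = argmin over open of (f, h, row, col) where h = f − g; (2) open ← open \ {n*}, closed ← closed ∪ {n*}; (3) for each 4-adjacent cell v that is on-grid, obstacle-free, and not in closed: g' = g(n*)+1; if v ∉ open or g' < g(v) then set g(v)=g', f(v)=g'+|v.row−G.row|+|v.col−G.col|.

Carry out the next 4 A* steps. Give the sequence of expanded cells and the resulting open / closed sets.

order=[(5,4) → (4,4) → (6,3) → (6,2)]; open=[(4,5) g=3 f=10, (5,2) g=3 f=8, (5,5) g=2 f=10, (6,1) g=3 f=8, (6,5) g=1 f=10, (7,3) g=2 f=10, (7,4) g=1 f=10]; closed=[(4,4), (5,4), (6,2), (6,3), (6,4)]

step 1: expand (5,4) (f=8, h=7) → closed; open now [(4,4) g=2 f=8, (5,5) g=2 f=10, (6,3) g=1 f=8, (6,5) g=1 f=10, (7,4) g=1 f=10]
step 2: expand (4,4) (f=8, h=6) → closed; open now [(4,5) g=3 f=10, (5,5) g=2 f=10, (6,3) g=1 f=8, (6,5) g=1 f=10, (7,4) g=1 f=10]
step 3: expand (6,3) (f=8, h=7) → closed; open now [(4,5) g=3 f=10, (5,5) g=2 f=10, (6,2) g=2 f=8, (6,5) g=1 f=10, (7,3) g=2 f=10, (7,4) g=1 f=10]
step 4: expand (6,2) (f=8, h=6) → closed; open now [(4,5) g=3 f=10, (5,2) g=3 f=8, (5,5) g=2 f=10, (6,1) g=3 f=8, (6,5) g=1 f=10, (7,3) g=2 f=10, (7,4) g=1 f=10]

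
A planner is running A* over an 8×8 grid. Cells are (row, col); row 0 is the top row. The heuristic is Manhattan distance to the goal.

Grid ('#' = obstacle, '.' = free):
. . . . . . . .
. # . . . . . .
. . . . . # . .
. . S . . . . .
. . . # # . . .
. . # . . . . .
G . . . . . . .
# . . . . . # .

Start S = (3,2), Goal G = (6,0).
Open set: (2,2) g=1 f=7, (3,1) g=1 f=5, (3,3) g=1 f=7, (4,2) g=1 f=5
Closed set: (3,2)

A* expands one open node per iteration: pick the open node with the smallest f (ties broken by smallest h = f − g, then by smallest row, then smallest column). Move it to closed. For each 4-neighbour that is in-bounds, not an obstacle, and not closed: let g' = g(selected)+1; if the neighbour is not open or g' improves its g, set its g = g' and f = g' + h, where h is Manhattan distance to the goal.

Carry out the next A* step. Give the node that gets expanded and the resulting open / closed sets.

step 1: expand (3,1) (f=5, h=4) → closed; open now [(2,1) g=2 f=7, (2,2) g=1 f=7, (3,0) g=2 f=5, (3,3) g=1 f=7, (4,1) g=2 f=5, (4,2) g=1 f=5]

expanded=(3,1); open=[(2,1) g=2 f=7, (2,2) g=1 f=7, (3,0) g=2 f=5, (3,3) g=1 f=7, (4,1) g=2 f=5, (4,2) g=1 f=5]; closed=[(3,1), (3,2)]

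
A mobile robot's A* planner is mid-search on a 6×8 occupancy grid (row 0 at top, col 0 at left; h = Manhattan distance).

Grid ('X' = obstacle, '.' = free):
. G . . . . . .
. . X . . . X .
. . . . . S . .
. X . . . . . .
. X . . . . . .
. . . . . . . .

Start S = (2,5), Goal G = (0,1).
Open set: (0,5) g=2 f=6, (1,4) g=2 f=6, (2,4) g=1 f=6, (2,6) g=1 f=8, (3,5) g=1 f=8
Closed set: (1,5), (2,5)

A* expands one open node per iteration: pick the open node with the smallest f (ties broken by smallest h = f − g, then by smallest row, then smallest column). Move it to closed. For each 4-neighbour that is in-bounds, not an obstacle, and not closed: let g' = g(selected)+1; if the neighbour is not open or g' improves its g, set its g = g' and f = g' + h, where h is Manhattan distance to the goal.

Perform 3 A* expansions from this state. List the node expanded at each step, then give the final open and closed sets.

order=[(0,5) → (0,4) → (0,3)]; open=[(0,2) g=5 f=6, (0,6) g=3 f=8, (1,3) g=5 f=8, (1,4) g=2 f=6, (2,4) g=1 f=6, (2,6) g=1 f=8, (3,5) g=1 f=8]; closed=[(0,3), (0,4), (0,5), (1,5), (2,5)]

step 1: expand (0,5) (f=6, h=4) → closed; open now [(0,4) g=3 f=6, (0,6) g=3 f=8, (1,4) g=2 f=6, (2,4) g=1 f=6, (2,6) g=1 f=8, (3,5) g=1 f=8]
step 2: expand (0,4) (f=6, h=3) → closed; open now [(0,3) g=4 f=6, (0,6) g=3 f=8, (1,4) g=2 f=6, (2,4) g=1 f=6, (2,6) g=1 f=8, (3,5) g=1 f=8]
step 3: expand (0,3) (f=6, h=2) → closed; open now [(0,2) g=5 f=6, (0,6) g=3 f=8, (1,3) g=5 f=8, (1,4) g=2 f=6, (2,4) g=1 f=6, (2,6) g=1 f=8, (3,5) g=1 f=8]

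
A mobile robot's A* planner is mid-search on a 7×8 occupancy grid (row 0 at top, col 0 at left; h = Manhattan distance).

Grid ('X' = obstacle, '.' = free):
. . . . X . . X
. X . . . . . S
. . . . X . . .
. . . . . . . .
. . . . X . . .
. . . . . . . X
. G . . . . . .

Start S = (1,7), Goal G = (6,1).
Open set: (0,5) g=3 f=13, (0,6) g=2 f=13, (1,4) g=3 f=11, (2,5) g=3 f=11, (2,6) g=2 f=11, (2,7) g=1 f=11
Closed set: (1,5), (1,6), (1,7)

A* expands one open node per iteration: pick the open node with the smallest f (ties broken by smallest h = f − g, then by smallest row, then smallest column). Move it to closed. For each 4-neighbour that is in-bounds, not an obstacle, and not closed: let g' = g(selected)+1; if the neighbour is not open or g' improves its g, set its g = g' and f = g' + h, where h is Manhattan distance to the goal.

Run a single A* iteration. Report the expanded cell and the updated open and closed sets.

step 1: expand (1,4) (f=11, h=8) → closed; open now [(0,5) g=3 f=13, (0,6) g=2 f=13, (1,3) g=4 f=11, (2,5) g=3 f=11, (2,6) g=2 f=11, (2,7) g=1 f=11]

expanded=(1,4); open=[(0,5) g=3 f=13, (0,6) g=2 f=13, (1,3) g=4 f=11, (2,5) g=3 f=11, (2,6) g=2 f=11, (2,7) g=1 f=11]; closed=[(1,4), (1,5), (1,6), (1,7)]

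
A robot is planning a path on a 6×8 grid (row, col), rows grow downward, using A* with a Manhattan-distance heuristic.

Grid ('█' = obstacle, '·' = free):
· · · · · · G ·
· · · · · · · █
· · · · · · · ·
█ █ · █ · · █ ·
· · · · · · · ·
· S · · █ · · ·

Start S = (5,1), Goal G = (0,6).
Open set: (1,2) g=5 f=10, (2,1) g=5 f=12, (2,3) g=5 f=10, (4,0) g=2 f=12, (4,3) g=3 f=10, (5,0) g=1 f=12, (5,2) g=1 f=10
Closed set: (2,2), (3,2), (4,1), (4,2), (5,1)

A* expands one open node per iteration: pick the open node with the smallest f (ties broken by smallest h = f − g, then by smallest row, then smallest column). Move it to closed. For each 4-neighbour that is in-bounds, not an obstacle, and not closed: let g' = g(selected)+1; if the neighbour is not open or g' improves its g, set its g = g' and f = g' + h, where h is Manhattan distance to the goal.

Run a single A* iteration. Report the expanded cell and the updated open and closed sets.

step 1: expand (1,2) (f=10, h=5) → closed; open now [(0,2) g=6 f=10, (1,1) g=6 f=12, (1,3) g=6 f=10, (2,1) g=5 f=12, (2,3) g=5 f=10, (4,0) g=2 f=12, (4,3) g=3 f=10, (5,0) g=1 f=12, (5,2) g=1 f=10]

expanded=(1,2); open=[(0,2) g=6 f=10, (1,1) g=6 f=12, (1,3) g=6 f=10, (2,1) g=5 f=12, (2,3) g=5 f=10, (4,0) g=2 f=12, (4,3) g=3 f=10, (5,0) g=1 f=12, (5,2) g=1 f=10]; closed=[(1,2), (2,2), (3,2), (4,1), (4,2), (5,1)]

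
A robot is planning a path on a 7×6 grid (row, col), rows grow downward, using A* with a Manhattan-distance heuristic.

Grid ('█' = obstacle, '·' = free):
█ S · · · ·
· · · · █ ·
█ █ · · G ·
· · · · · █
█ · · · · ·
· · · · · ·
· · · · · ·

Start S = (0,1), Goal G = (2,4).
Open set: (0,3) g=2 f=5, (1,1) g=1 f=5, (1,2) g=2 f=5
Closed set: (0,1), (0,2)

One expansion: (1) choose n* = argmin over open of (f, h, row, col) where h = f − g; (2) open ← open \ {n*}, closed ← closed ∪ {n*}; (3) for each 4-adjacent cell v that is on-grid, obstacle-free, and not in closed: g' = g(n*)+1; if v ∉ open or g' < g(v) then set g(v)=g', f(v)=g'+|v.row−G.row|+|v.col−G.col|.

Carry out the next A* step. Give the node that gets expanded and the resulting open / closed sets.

step 1: expand (0,3) (f=5, h=3) → closed; open now [(0,4) g=3 f=5, (1,1) g=1 f=5, (1,2) g=2 f=5, (1,3) g=3 f=5]

expanded=(0,3); open=[(0,4) g=3 f=5, (1,1) g=1 f=5, (1,2) g=2 f=5, (1,3) g=3 f=5]; closed=[(0,1), (0,2), (0,3)]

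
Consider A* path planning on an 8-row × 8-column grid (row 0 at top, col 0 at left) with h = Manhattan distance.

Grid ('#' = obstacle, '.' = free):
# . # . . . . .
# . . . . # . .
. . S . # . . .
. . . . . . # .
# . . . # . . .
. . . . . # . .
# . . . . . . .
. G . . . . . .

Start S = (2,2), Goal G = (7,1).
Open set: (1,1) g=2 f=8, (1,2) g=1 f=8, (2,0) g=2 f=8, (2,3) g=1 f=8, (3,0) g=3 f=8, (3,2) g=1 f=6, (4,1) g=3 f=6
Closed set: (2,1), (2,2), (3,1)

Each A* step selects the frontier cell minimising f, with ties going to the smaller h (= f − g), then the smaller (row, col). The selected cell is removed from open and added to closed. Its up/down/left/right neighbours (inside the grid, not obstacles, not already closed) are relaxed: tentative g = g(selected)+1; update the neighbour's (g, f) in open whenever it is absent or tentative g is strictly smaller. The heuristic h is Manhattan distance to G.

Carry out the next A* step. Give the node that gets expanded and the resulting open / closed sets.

step 1: expand (4,1) (f=6, h=3) → closed; open now [(1,1) g=2 f=8, (1,2) g=1 f=8, (2,0) g=2 f=8, (2,3) g=1 f=8, (3,0) g=3 f=8, (3,2) g=1 f=6, (4,2) g=4 f=8, (5,1) g=4 f=6]

expanded=(4,1); open=[(1,1) g=2 f=8, (1,2) g=1 f=8, (2,0) g=2 f=8, (2,3) g=1 f=8, (3,0) g=3 f=8, (3,2) g=1 f=6, (4,2) g=4 f=8, (5,1) g=4 f=6]; closed=[(2,1), (2,2), (3,1), (4,1)]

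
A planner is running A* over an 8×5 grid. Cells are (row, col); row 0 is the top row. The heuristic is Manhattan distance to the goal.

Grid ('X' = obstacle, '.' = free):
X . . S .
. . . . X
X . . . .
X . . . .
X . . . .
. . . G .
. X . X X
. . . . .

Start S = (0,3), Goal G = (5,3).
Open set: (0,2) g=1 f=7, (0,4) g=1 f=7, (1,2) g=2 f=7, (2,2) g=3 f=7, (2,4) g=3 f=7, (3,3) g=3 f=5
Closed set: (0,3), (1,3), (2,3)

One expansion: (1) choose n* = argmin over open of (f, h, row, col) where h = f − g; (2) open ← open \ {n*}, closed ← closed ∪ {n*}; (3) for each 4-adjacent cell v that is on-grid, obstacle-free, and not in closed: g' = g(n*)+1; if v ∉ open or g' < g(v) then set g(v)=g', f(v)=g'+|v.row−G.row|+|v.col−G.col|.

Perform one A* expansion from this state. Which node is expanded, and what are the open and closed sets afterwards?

step 1: expand (3,3) (f=5, h=2) → closed; open now [(0,2) g=1 f=7, (0,4) g=1 f=7, (1,2) g=2 f=7, (2,2) g=3 f=7, (2,4) g=3 f=7, (3,2) g=4 f=7, (3,4) g=4 f=7, (4,3) g=4 f=5]

expanded=(3,3); open=[(0,2) g=1 f=7, (0,4) g=1 f=7, (1,2) g=2 f=7, (2,2) g=3 f=7, (2,4) g=3 f=7, (3,2) g=4 f=7, (3,4) g=4 f=7, (4,3) g=4 f=5]; closed=[(0,3), (1,3), (2,3), (3,3)]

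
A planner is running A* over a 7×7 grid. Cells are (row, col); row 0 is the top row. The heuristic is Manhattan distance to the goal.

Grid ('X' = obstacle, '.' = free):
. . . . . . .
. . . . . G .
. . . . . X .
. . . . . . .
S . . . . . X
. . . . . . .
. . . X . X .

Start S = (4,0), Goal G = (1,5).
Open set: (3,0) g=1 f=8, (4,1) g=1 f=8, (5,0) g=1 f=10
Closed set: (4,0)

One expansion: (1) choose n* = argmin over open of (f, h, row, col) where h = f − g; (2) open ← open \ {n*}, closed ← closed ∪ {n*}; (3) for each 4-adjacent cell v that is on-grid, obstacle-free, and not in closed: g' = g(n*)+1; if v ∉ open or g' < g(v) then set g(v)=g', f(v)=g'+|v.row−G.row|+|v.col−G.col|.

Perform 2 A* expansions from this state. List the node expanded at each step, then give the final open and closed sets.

order=[(3,0) → (2,0)]; open=[(1,0) g=3 f=8, (2,1) g=3 f=8, (3,1) g=2 f=8, (4,1) g=1 f=8, (5,0) g=1 f=10]; closed=[(2,0), (3,0), (4,0)]

step 1: expand (3,0) (f=8, h=7) → closed; open now [(2,0) g=2 f=8, (3,1) g=2 f=8, (4,1) g=1 f=8, (5,0) g=1 f=10]
step 2: expand (2,0) (f=8, h=6) → closed; open now [(1,0) g=3 f=8, (2,1) g=3 f=8, (3,1) g=2 f=8, (4,1) g=1 f=8, (5,0) g=1 f=10]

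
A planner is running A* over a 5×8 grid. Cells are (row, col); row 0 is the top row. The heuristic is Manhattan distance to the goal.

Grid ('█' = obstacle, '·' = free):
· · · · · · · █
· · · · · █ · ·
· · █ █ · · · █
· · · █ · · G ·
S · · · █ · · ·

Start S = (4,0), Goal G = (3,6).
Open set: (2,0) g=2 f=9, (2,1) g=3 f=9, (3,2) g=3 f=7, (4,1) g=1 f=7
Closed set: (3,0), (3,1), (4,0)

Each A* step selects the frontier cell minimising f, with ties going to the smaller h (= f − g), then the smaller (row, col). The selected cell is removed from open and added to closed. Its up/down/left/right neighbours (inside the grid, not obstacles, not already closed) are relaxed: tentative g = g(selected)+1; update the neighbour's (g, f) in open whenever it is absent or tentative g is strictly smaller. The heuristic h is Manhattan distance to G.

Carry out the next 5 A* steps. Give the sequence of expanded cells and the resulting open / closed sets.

step 1: expand (3,2) (f=7, h=4) → closed; open now [(2,0) g=2 f=9, (2,1) g=3 f=9, (4,1) g=1 f=7, (4,2) g=4 f=9]
step 2: expand (4,1) (f=7, h=6) → closed; open now [(2,0) g=2 f=9, (2,1) g=3 f=9, (4,2) g=2 f=7]
step 3: expand (4,2) (f=7, h=5) → closed; open now [(2,0) g=2 f=9, (2,1) g=3 f=9, (4,3) g=3 f=7]
step 4: expand (4,3) (f=7, h=4) → closed; open now [(2,0) g=2 f=9, (2,1) g=3 f=9]
step 5: expand (2,1) (f=9, h=6) → closed; open now [(1,1) g=4 f=11, (2,0) g=2 f=9]

order=[(3,2) → (4,1) → (4,2) → (4,3) → (2,1)]; open=[(1,1) g=4 f=11, (2,0) g=2 f=9]; closed=[(2,1), (3,0), (3,1), (3,2), (4,0), (4,1), (4,2), (4,3)]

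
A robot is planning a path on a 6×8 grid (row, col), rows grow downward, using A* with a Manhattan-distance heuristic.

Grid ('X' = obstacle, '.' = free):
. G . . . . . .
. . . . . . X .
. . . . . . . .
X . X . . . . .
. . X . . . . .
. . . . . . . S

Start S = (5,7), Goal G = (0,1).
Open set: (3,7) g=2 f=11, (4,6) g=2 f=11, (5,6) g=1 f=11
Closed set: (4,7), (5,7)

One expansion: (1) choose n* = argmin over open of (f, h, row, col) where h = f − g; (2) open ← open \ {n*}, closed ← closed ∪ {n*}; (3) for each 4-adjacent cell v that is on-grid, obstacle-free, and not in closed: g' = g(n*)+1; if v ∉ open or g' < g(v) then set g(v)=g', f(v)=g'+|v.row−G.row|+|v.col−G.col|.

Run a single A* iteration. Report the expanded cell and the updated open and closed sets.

expanded=(3,7); open=[(2,7) g=3 f=11, (3,6) g=3 f=11, (4,6) g=2 f=11, (5,6) g=1 f=11]; closed=[(3,7), (4,7), (5,7)]

step 1: expand (3,7) (f=11, h=9) → closed; open now [(2,7) g=3 f=11, (3,6) g=3 f=11, (4,6) g=2 f=11, (5,6) g=1 f=11]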